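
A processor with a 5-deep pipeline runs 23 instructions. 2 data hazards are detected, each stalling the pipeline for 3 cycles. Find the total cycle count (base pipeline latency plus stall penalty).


Base cycles = 5 + 23 - 1 = 27
Total stalls = 2 * 3 = 6
Total = 27 + 6 = 33

33


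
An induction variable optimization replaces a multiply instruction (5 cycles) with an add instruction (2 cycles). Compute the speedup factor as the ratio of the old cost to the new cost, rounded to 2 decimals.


Ratio = mult_cost / add_cost = 5 / 2 = 2.5

2.5


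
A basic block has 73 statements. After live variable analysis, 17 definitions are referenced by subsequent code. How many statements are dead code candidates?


Dead code = total statements - live definitions
= 73 - 17 = 56

56


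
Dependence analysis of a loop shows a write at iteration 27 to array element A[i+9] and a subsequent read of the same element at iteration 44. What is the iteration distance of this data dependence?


Distance = read iteration - write iteration
= 44 - 27 = 17

17


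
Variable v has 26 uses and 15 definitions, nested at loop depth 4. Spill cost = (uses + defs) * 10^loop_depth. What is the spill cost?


uses + defs = 26 + 15 = 41
10^4 = 10000
Spill cost = 41 * 10000 = 410000

410000


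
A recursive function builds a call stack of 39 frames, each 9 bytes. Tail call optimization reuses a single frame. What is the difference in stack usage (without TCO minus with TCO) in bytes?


Without TCO: 39 * 9 = 351 bytes
With TCO: reuse 1 frame = 9 bytes
Savings = 351 - 9 = 342

342


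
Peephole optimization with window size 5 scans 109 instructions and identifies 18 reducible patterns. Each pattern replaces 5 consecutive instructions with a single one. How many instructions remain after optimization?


Each match removes 4 instructions.
Total removed = 18 * 4 = 72
Remaining = 109 - 72 = 37

37


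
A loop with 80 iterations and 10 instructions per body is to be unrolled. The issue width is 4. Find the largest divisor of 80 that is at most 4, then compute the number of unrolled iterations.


Largest divisor of 80 <= 4 is 4
New iterations = 80 / 4 = 20

20


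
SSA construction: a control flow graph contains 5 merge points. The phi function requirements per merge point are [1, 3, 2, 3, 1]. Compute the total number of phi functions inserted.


Total phi functions = sum of phi functions at each join node
= 1 + 3 + 2 + 3 + 1 = 10

10


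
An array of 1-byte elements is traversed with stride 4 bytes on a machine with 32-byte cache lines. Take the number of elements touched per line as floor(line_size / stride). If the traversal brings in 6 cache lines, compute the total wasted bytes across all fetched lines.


Elements per line = floor(32 / 4) = 8
Bytes used per line = 8 * 1 = 8
Wasted per line = 32 - 8 = 24
Total wasted = 24 * 6 = 144

144


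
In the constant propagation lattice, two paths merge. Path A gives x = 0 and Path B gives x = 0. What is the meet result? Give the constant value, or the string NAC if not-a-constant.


Meet operation: if both paths give the same constant, result is that constant; if they differ, result is NAC (not-a-constant).
Path A: 0, Path B: 0 -> equal
Result: constant -> 0

0


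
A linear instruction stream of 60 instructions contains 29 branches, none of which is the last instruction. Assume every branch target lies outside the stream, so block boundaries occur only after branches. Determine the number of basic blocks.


With no in-sequence branch targets, the leaders are the first instruction plus the instruction after each branch.
Number of basic blocks = branches + 1
= 29 + 1 = 30

30


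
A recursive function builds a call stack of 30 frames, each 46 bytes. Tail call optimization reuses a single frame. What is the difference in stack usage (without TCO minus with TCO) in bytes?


Without TCO: 30 * 46 = 1380 bytes
With TCO: reuse 1 frame = 46 bytes
Savings = 1380 - 46 = 1334

1334


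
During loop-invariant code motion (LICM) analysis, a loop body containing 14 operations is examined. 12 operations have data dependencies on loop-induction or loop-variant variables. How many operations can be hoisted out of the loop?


Invariant candidates = total - loop-dependent
= 14 - 12 = 2

2


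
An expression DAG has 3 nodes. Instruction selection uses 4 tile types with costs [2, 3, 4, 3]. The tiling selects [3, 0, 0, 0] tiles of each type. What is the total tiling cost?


Total cost = sum(count_i * cost_i)
= 3*2 + 0*3 + 0*4 + 0*3
= 6

6


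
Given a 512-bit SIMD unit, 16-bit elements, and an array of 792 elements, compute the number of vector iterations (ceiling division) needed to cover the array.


Width = 512 / 16 = 32 elements per vector op
Iterations = ceil(792 / 32) = 25

25


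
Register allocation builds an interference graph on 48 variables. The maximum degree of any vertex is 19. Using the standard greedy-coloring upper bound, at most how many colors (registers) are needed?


Greedy coloring never needs more than (max_degree + 1) colors: when coloring a vertex, at most max_degree neighbors are already colored.
Upper bound = 19 + 1 = 20

20


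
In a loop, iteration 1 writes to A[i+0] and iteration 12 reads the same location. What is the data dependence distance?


Distance = read iteration - write iteration
= 12 - 1 = 11

11


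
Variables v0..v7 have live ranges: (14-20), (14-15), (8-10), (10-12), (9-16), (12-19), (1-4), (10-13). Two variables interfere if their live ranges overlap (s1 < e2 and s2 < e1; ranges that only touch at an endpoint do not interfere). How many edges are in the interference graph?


Check all pairs for overlapping intervals.
Two intervals (s1,e1) and (s2,e2) overlap if s1 < e2 and s2 < e1.
v0 (14-20) vs v1..v7: overlaps v1, v4, v5 -> 3
v1 (14-15) vs v2..v7: overlaps v4, v5 -> 2
v2 (8-10) vs v3..v7: overlaps v4 -> 1
v3 (10-12) vs v4..v7: overlaps v4, v7 -> 2
v4 (9-16) vs v5..v7: overlaps v5, v7 -> 2
v5 (12-19) vs v6..v7: overlaps v7 -> 1
v6 (1-4) vs v7: overlaps none -> 0
Total overlapping pairs = 3 + 2 + 1 + 2 + 2 + 1 + 0 = 11

11


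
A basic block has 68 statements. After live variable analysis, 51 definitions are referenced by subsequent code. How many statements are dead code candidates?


Dead code = total statements - live definitions
= 68 - 51 = 17

17


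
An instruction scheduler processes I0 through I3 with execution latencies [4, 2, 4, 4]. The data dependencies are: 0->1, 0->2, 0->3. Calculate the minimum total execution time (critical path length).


Compute longest path through dependency graph: dist(Ik) = max over predecessors of dist + latency(Ik).
dist(I0) = latency 4 = 4
dist(I1) = dist(I0) + 2 = 4 + 2 = 6
dist(I2) = dist(I0) + 4 = 4 + 4 = 8
dist(I3) = dist(I0) + 4 = 4 + 4 = 8
Critical path = max dist = 8

8


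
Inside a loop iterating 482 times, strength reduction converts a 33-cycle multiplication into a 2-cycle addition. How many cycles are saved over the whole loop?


Per-iteration saving = 33 - 2 = 31
Total saved = 482 * 31 = 14942

14942


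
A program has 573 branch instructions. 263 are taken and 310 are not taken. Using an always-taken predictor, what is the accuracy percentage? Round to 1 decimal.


Predictor: always-taken
Correct predictions = 263
Accuracy = 263 / 573 * 100 = 45.9%

45.9


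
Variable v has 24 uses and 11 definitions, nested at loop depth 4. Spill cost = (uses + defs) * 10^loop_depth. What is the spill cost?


uses + defs = 24 + 11 = 35
10^4 = 10000
Spill cost = 35 * 10000 = 350000

350000


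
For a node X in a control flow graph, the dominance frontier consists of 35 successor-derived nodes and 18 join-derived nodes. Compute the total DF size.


DF(X) = direct successor contributions + join point contributions
= 35 + 18 = 53

53


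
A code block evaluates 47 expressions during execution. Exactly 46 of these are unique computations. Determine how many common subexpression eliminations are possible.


CSE count = total expressions - unique expressions
= 47 - 46 = 1

1


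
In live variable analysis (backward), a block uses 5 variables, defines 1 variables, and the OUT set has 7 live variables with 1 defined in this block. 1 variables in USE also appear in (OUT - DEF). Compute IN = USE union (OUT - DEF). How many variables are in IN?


OUT - DEF: 7 - 1 = 6
|IN| = |USE| + |OUT - DEF| - |USE ∩ (OUT - DEF)| = 5 + 6 - 1 = 10

10


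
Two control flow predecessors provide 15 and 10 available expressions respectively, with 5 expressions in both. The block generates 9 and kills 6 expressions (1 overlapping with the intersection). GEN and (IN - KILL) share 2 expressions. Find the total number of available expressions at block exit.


IN = intersection of predecessors = 5
IN - KILL = 5 - 1 = 4
|OUT| = |GEN| + |IN - KILL| - |GEN ∩ (IN - KILL)| = 9 + 4 - 2 = 11

11


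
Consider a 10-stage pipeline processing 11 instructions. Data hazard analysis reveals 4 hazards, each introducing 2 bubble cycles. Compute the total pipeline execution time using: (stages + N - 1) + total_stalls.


Base cycles = 10 + 11 - 1 = 20
Total stalls = 4 * 2 = 8
Total = 20 + 8 = 28

28


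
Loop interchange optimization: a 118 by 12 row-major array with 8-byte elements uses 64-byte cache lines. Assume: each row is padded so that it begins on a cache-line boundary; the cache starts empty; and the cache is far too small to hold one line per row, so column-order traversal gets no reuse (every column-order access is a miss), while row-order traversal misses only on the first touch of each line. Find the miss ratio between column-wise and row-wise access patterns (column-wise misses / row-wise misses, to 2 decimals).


Each row occupies 12 * 8 = 96 bytes and starts on a line boundary, so it spans ceil(96 / 64) = 2 cache lines.
Row-major traversal misses (one per line touched): 118 * ceil(12 * 8 / 64) = 236
Column-major traversal misses (no reuse, every access misses): 118 * 12 = 1416
Ratio = 1416 / 236 = 6.0

6.0


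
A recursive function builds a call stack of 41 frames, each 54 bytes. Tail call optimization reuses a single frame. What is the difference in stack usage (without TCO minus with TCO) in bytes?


Without TCO: 41 * 54 = 2214 bytes
With TCO: reuse 1 frame = 54 bytes
Savings = 2214 - 54 = 2160

2160


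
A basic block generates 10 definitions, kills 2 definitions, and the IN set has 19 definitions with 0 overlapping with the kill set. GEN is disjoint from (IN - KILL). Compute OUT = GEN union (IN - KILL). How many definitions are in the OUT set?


IN - KILL: 19 - 0 = 19 surviving definitions
OUT = GEN + surviving = 10 + 19 = 29

29


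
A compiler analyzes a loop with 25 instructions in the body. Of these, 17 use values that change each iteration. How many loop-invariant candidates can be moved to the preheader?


Invariant candidates = total - loop-dependent
= 25 - 17 = 8

8


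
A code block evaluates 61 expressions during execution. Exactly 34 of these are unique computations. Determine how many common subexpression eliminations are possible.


CSE count = total expressions - unique expressions
= 61 - 34 = 27

27


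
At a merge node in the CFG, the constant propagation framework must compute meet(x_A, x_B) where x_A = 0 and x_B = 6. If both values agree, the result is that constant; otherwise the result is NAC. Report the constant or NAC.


Meet operation: if both paths give the same constant, result is that constant; if they differ, result is NAC (not-a-constant).
Path A: 0, Path B: 6 -> differ
Result: not-a-constant -> NAC

NAC


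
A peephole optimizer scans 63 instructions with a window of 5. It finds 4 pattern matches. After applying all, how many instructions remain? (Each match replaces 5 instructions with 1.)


Each match removes 4 instructions.
Total removed = 4 * 4 = 16
Remaining = 63 - 16 = 47

47


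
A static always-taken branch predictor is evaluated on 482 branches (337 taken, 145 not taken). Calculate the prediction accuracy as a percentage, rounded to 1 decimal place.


Predictor: always-taken
Correct predictions = 337
Accuracy = 337 / 482 * 100 = 69.9%

69.9


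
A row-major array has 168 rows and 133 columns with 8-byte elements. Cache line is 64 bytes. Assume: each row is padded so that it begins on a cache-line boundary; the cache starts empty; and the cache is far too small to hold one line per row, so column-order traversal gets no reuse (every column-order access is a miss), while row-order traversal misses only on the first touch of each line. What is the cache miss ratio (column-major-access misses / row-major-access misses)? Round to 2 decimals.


Each row occupies 133 * 8 = 1064 bytes and starts on a line boundary, so it spans ceil(1064 / 64) = 17 cache lines.
Row-major traversal misses (one per line touched): 168 * ceil(133 * 8 / 64) = 2856
Column-major traversal misses (no reuse, every access misses): 168 * 133 = 22344
Ratio = 22344 / 2856 = 7.82

7.82


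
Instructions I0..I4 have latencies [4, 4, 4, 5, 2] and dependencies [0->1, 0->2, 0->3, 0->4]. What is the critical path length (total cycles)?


Compute longest path through dependency graph: dist(Ik) = max over predecessors of dist + latency(Ik).
dist(I0) = latency 4 = 4
dist(I1) = dist(I0) + 4 = 4 + 4 = 8
dist(I2) = dist(I0) + 4 = 4 + 4 = 8
dist(I3) = dist(I0) + 5 = 4 + 5 = 9
dist(I4) = dist(I0) + 2 = 4 + 2 = 6
Critical path = max dist = 9

9


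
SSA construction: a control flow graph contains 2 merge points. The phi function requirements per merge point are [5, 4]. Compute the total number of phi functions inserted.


Total phi functions = sum of phi functions at each join node
= 5 + 4 = 9

9


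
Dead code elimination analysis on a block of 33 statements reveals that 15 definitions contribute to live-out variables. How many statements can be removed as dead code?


Dead code = total statements - live definitions
= 33 - 15 = 18

18


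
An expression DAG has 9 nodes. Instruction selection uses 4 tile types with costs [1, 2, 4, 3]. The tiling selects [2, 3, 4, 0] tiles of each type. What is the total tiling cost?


Total cost = sum(count_i * cost_i)
= 2*1 + 3*2 + 4*4 + 0*3
= 24

24


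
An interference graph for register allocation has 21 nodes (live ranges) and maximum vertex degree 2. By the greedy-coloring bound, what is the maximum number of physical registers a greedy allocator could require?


Greedy coloring never needs more than (max_degree + 1) colors: when coloring a vertex, at most max_degree neighbors are already colored.
Upper bound = 2 + 1 = 3

3


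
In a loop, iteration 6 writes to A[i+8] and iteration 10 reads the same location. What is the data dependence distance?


Distance = read iteration - write iteration
= 10 - 6 = 4

4


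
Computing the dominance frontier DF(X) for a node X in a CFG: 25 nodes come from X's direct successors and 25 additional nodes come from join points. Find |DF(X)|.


DF(X) = direct successor contributions + join point contributions
= 25 + 25 = 50

50


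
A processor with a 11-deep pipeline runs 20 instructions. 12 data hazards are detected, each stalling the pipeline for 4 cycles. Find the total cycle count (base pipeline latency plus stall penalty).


Base cycles = 11 + 20 - 1 = 30
Total stalls = 12 * 4 = 48
Total = 30 + 48 = 78

78


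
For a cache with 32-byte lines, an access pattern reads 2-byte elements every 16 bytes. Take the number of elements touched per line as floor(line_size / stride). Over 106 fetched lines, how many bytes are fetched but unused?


Elements per line = floor(32 / 16) = 2
Bytes used per line = 2 * 2 = 4
Wasted per line = 32 - 4 = 28
Total wasted = 28 * 106 = 2968

2968


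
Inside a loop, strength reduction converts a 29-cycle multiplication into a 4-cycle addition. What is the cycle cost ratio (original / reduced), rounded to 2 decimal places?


Ratio = mult_cost / add_cost = 29 / 4 = 7.25

7.25


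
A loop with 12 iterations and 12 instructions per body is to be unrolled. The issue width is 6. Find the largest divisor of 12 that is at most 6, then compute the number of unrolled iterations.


Largest divisor of 12 <= 6 is 6
New iterations = 12 / 6 = 2

2


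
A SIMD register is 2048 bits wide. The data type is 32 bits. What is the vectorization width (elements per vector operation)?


Width = SIMD bits / data type bits
= 2048 / 32 = 64

64


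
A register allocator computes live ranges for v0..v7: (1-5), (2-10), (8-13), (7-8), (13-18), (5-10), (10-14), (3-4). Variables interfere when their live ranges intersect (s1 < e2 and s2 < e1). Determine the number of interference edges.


Check all pairs for overlapping intervals.
Two intervals (s1,e1) and (s2,e2) overlap if s1 < e2 and s2 < e1.
v0 (1-5) vs v1..v7: overlaps v1, v7 -> 2
v1 (2-10) vs v2..v7: overlaps v2, v3, v5, v7 -> 4
v2 (8-13) vs v3..v7: overlaps v5, v6 -> 2
v3 (7-8) vs v4..v7: overlaps v5 -> 1
v4 (13-18) vs v5..v7: overlaps v6 -> 1
v5 (5-10) vs v6..v7: overlaps none -> 0
v6 (10-14) vs v7: overlaps none -> 0
Total overlapping pairs = 2 + 4 + 2 + 1 + 1 + 0 + 0 = 10

10


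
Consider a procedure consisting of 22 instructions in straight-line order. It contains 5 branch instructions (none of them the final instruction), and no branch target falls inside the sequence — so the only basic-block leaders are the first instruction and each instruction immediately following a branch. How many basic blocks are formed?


With no in-sequence branch targets, the leaders are the first instruction plus the instruction after each branch.
Number of basic blocks = branches + 1
= 5 + 1 = 6

6


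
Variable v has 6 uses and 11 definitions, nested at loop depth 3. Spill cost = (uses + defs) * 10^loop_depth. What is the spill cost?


uses + defs = 6 + 11 = 17
10^3 = 1000
Spill cost = 17 * 1000 = 17000

17000


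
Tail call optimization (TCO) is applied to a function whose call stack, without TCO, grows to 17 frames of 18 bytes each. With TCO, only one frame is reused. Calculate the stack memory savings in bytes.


Without TCO: 17 * 18 = 306 bytes
With TCO: reuse 1 frame = 18 bytes
Savings = 306 - 18 = 288

288


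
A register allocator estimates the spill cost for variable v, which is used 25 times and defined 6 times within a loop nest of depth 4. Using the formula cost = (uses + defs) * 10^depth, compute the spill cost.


uses + defs = 25 + 6 = 31
10^4 = 10000
Spill cost = 31 * 10000 = 310000

310000


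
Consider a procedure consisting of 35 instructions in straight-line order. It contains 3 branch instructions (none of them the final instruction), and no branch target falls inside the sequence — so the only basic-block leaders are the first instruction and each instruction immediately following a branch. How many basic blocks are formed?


With no in-sequence branch targets, the leaders are the first instruction plus the instruction after each branch.
Number of basic blocks = branches + 1
= 3 + 1 = 4

4


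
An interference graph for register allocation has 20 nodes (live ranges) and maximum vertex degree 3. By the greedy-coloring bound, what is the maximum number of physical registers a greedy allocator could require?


Greedy coloring never needs more than (max_degree + 1) colors: when coloring a vertex, at most max_degree neighbors are already colored.
Upper bound = 3 + 1 = 4

4


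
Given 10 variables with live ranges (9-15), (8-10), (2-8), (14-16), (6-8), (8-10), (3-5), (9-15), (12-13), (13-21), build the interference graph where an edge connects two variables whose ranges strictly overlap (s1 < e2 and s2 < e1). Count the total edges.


Check all pairs for overlapping intervals.
Two intervals (s1,e1) and (s2,e2) overlap if s1 < e2 and s2 < e1.
v0 (9-15) vs v1..v9: overlaps v1, v3, v5, v7, v8, v9 -> 6
v1 (8-10) vs v2..v9: overlaps v5, v7 -> 2
v2 (2-8) vs v3..v9: overlaps v4, v6 -> 2
v3 (14-16) vs v4..v9: overlaps v7, v9 -> 2
v4 (6-8) vs v5..v9: overlaps none -> 0
v5 (8-10) vs v6..v9: overlaps v7 -> 1
v6 (3-5) vs v7..v9: overlaps none -> 0
v7 (9-15) vs v8..v9: overlaps v8, v9 -> 2
v8 (12-13) vs v9: overlaps none -> 0
Total overlapping pairs = 6 + 2 + 2 + 2 + 0 + 1 + 0 + 2 + 0 = 15

15


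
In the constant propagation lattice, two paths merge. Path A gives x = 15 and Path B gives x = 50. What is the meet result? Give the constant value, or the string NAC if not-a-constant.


Meet operation: if both paths give the same constant, result is that constant; if they differ, result is NAC (not-a-constant).
Path A: 15, Path B: 50 -> differ
Result: not-a-constant -> NAC

NAC


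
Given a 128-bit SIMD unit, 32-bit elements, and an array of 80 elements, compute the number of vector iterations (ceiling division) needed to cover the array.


Width = 128 / 32 = 4 elements per vector op
Iterations = ceil(80 / 4) = 20

20


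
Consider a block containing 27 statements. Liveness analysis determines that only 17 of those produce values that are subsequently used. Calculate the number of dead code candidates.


Dead code = total statements - live definitions
= 27 - 17 = 10

10


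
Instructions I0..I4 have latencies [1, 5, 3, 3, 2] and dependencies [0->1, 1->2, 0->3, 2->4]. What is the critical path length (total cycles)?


Compute longest path through dependency graph: dist(Ik) = max over predecessors of dist + latency(Ik).
dist(I0) = latency 1 = 1
dist(I1) = dist(I0) + 5 = 1 + 5 = 6
dist(I2) = dist(I1) + 3 = 6 + 3 = 9
dist(I3) = dist(I0) + 3 = 1 + 3 = 4
dist(I4) = dist(I2) + 2 = 9 + 2 = 11
Critical path = max dist = 11

11


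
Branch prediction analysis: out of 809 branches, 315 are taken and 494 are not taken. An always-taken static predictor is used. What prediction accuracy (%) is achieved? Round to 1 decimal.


Predictor: always-taken
Correct predictions = 315
Accuracy = 315 / 809 * 100 = 38.9%

38.9


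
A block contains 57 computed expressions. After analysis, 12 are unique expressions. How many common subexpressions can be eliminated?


CSE count = total expressions - unique expressions
= 57 - 12 = 45

45


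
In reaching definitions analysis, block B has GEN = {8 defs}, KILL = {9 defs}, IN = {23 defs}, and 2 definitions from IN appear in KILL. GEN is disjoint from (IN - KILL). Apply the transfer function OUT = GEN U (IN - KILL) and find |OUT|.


IN - KILL: 23 - 2 = 21 surviving definitions
OUT = GEN + surviving = 8 + 21 = 29

29


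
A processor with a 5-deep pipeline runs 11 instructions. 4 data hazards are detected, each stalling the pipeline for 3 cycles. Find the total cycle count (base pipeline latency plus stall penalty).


Base cycles = 5 + 11 - 1 = 15
Total stalls = 4 * 3 = 12
Total = 15 + 12 = 27

27


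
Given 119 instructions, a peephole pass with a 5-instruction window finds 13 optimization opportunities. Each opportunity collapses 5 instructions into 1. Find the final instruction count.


Each match removes 4 instructions.
Total removed = 13 * 4 = 52
Remaining = 119 - 52 = 67

67


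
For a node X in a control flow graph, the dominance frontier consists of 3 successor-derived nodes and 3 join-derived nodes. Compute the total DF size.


DF(X) = direct successor contributions + join point contributions
= 3 + 3 = 6

6


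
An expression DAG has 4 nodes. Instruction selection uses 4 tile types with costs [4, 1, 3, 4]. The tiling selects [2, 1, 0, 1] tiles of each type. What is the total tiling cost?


Total cost = sum(count_i * cost_i)
= 2*4 + 1*1 + 0*3 + 1*4
= 13

13


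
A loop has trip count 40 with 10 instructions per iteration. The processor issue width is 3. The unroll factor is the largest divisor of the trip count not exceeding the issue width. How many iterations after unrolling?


Largest divisor of 40 <= 3 is 2
New iterations = 40 / 2 = 20

20


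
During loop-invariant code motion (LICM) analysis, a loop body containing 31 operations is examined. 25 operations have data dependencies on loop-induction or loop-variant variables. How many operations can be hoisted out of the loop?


Invariant candidates = total - loop-dependent
= 31 - 25 = 6

6


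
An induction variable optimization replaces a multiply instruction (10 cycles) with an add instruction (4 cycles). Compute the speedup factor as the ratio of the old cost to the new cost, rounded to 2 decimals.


Ratio = mult_cost / add_cost = 10 / 4 = 2.5

2.5


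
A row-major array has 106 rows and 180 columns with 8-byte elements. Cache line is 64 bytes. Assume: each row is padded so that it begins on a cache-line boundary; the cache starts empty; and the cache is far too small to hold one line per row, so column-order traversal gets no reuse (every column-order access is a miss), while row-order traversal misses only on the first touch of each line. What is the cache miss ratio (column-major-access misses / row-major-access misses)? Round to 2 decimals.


Each row occupies 180 * 8 = 1440 bytes and starts on a line boundary, so it spans ceil(1440 / 64) = 23 cache lines.
Row-major traversal misses (one per line touched): 106 * ceil(180 * 8 / 64) = 2438
Column-major traversal misses (no reuse, every access misses): 106 * 180 = 19080
Ratio = 19080 / 2438 = 7.83

7.83


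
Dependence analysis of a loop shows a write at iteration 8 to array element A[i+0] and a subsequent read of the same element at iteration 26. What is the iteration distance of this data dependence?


Distance = read iteration - write iteration
= 26 - 8 = 18

18


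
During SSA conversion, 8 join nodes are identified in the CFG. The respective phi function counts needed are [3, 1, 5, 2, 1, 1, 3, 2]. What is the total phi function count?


Total phi functions = sum of phi functions at each join node
= 3 + 1 + 5 + 2 + 1 + 1 + 3 + 2 = 18

18


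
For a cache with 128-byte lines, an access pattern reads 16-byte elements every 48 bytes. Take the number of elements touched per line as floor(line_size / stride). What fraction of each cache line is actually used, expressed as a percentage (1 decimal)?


Elements per cache line = floor(128 / 48) = 2
Bytes used = 2 * 16 = 32
Utilization = 32 / 128 * 100 = 25.0%

25.0


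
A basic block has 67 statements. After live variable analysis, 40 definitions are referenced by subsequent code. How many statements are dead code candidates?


Dead code = total statements - live definitions
= 67 - 40 = 27

27


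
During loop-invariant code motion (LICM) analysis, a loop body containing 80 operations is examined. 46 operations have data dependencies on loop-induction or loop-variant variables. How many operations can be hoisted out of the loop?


Invariant candidates = total - loop-dependent
= 80 - 46 = 34

34


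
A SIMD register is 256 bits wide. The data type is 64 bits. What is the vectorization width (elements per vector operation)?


Width = SIMD bits / data type bits
= 256 / 64 = 4

4


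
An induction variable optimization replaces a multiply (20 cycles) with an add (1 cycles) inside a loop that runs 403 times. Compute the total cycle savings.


Per-iteration saving = 20 - 1 = 19
Total saved = 403 * 19 = 7657

7657


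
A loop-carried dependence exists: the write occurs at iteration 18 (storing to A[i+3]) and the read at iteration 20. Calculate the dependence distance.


Distance = read iteration - write iteration
= 20 - 18 = 2

2


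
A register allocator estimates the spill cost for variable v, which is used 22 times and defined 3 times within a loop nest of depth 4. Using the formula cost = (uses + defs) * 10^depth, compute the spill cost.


uses + defs = 22 + 3 = 25
10^4 = 10000
Spill cost = 25 * 10000 = 250000

250000


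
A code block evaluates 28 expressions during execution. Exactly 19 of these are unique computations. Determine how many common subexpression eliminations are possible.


CSE count = total expressions - unique expressions
= 28 - 19 = 9

9


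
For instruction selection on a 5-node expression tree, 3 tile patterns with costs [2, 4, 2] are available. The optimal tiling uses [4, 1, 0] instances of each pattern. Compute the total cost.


Total cost = sum(count_i * cost_i)
= 4*2 + 1*4 + 0*2
= 12

12


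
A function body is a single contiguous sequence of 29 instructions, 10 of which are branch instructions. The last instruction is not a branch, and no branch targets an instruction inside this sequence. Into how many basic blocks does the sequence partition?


With no in-sequence branch targets, the leaders are the first instruction plus the instruction after each branch.
Number of basic blocks = branches + 1
= 10 + 1 = 11

11


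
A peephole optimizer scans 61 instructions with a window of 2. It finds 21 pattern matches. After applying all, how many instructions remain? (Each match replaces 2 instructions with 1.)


Each match removes 1 instructions.
Total removed = 21 * 1 = 21
Remaining = 61 - 21 = 40

40


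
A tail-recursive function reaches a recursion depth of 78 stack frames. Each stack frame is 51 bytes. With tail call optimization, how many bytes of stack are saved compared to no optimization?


Without TCO: 78 * 51 = 3978 bytes
With TCO: reuse 1 frame = 51 bytes
Savings = 3978 - 51 = 3927

3927


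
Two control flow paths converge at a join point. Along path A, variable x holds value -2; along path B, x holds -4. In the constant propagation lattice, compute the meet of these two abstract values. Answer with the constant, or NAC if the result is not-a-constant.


Meet operation: if both paths give the same constant, result is that constant; if they differ, result is NAC (not-a-constant).
Path A: -2, Path B: -4 -> differ
Result: not-a-constant -> NAC

NAC


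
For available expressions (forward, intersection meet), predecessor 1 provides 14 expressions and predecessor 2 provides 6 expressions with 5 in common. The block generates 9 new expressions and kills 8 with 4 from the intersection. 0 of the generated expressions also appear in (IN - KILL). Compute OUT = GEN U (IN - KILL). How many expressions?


IN = intersection of predecessors = 5
IN - KILL = 5 - 4 = 1
|OUT| = |GEN| + |IN - KILL| - |GEN ∩ (IN - KILL)| = 9 + 1 - 0 = 10

10


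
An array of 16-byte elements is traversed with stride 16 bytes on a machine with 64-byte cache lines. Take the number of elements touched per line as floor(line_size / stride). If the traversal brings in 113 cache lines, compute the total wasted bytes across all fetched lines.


Elements per line = floor(64 / 16) = 4
Bytes used per line = 4 * 16 = 64
Wasted per line = 64 - 64 = 0
Total wasted = 0 * 113 = 0

0


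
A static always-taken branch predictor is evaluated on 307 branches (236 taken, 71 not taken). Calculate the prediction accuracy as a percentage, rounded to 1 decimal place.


Predictor: always-taken
Correct predictions = 236
Accuracy = 236 / 307 * 100 = 76.9%

76.9


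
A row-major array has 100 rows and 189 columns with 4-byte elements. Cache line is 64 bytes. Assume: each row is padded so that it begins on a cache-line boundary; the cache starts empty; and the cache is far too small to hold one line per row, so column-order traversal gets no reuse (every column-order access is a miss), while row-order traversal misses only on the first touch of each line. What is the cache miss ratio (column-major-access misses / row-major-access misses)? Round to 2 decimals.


Each row occupies 189 * 4 = 756 bytes and starts on a line boundary, so it spans ceil(756 / 64) = 12 cache lines.
Row-major traversal misses (one per line touched): 100 * ceil(189 * 4 / 64) = 1200
Column-major traversal misses (no reuse, every access misses): 100 * 189 = 18900
Ratio = 18900 / 1200 = 15.75

15.75


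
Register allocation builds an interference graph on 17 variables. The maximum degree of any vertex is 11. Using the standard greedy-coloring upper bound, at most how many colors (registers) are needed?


Greedy coloring never needs more than (max_degree + 1) colors: when coloring a vertex, at most max_degree neighbors are already colored.
Upper bound = 11 + 1 = 12

12


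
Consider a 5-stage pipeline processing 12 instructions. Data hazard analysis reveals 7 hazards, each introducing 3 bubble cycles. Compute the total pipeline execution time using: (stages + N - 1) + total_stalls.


Base cycles = 5 + 12 - 1 = 16
Total stalls = 7 * 3 = 21
Total = 16 + 21 = 37

37


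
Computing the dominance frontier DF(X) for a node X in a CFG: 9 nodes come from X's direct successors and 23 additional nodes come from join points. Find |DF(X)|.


DF(X) = direct successor contributions + join point contributions
= 9 + 23 = 32

32


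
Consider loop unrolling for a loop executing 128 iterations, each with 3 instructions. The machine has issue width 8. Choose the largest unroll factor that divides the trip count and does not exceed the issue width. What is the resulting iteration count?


Largest divisor of 128 <= 8 is 8
New iterations = 128 / 8 = 16

16


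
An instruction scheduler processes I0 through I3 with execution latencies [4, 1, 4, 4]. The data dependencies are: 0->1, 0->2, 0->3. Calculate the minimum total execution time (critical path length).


Compute longest path through dependency graph: dist(Ik) = max over predecessors of dist + latency(Ik).
dist(I0) = latency 4 = 4
dist(I1) = dist(I0) + 1 = 4 + 1 = 5
dist(I2) = dist(I0) + 4 = 4 + 4 = 8
dist(I3) = dist(I0) + 4 = 4 + 4 = 8
Critical path = max dist = 8

8


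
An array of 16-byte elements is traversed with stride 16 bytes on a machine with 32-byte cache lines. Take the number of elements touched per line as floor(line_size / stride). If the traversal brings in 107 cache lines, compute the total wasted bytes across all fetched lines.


Elements per line = floor(32 / 16) = 2
Bytes used per line = 2 * 16 = 32
Wasted per line = 32 - 32 = 0
Total wasted = 0 * 107 = 0

0


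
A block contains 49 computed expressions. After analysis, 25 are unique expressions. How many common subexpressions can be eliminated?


CSE count = total expressions - unique expressions
= 49 - 25 = 24

24


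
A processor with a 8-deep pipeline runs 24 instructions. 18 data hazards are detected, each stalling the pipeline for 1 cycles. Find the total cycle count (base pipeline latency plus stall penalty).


Base cycles = 8 + 24 - 1 = 31
Total stalls = 18 * 1 = 18
Total = 31 + 18 = 49

49


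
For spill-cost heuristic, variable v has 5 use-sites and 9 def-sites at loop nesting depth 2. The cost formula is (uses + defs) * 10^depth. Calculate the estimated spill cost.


uses + defs = 5 + 9 = 14
10^2 = 100
Spill cost = 14 * 100 = 1400

1400


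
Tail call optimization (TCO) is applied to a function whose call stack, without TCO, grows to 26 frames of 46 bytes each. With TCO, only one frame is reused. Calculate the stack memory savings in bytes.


Without TCO: 26 * 46 = 1196 bytes
With TCO: reuse 1 frame = 46 bytes
Savings = 1196 - 46 = 1150

1150


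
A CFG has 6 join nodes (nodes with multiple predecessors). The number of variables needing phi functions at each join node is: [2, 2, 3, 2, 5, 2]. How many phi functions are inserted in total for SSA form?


Total phi functions = sum of phi functions at each join node
= 2 + 2 + 3 + 2 + 5 + 2 = 16

16


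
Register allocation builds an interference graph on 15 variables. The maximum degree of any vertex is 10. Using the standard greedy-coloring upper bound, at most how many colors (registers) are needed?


Greedy coloring never needs more than (max_degree + 1) colors: when coloring a vertex, at most max_degree neighbors are already colored.
Upper bound = 10 + 1 = 11

11


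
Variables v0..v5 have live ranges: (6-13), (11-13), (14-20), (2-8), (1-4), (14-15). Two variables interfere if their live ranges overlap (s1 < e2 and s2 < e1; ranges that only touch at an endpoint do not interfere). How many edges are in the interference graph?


Check all pairs for overlapping intervals.
Two intervals (s1,e1) and (s2,e2) overlap if s1 < e2 and s2 < e1.
v0 (6-13) vs v1..v5: overlaps v1, v3 -> 2
v1 (11-13) vs v2..v5: overlaps none -> 0
v2 (14-20) vs v3..v5: overlaps v5 -> 1
v3 (2-8) vs v4..v5: overlaps v4 -> 1
v4 (1-4) vs v5: overlaps none -> 0
Total overlapping pairs = 2 + 0 + 1 + 1 + 0 = 4

4


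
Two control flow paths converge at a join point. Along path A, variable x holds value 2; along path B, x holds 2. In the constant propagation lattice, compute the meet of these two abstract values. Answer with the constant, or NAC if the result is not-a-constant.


Meet operation: if both paths give the same constant, result is that constant; if they differ, result is NAC (not-a-constant).
Path A: 2, Path B: 2 -> equal
Result: constant -> 2

2


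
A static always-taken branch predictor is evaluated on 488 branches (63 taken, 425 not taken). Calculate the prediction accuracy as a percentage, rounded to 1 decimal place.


Predictor: always-taken
Correct predictions = 63
Accuracy = 63 / 488 * 100 = 12.9%

12.9


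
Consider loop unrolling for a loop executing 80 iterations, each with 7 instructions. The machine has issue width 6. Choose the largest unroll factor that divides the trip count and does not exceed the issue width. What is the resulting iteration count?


Largest divisor of 80 <= 6 is 5
New iterations = 80 / 5 = 16

16


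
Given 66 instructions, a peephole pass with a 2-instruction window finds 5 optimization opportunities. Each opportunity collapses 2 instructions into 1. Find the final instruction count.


Each match removes 1 instructions.
Total removed = 5 * 1 = 5
Remaining = 66 - 5 = 61

61


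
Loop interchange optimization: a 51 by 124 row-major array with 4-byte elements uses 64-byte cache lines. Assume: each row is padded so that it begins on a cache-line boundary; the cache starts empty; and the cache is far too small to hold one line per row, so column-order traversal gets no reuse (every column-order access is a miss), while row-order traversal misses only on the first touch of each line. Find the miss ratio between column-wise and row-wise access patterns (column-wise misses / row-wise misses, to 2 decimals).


Each row occupies 124 * 4 = 496 bytes and starts on a line boundary, so it spans ceil(496 / 64) = 8 cache lines.
Row-major traversal misses (one per line touched): 51 * ceil(124 * 4 / 64) = 408
Column-major traversal misses (no reuse, every access misses): 51 * 124 = 6324
Ratio = 6324 / 408 = 15.5

15.5


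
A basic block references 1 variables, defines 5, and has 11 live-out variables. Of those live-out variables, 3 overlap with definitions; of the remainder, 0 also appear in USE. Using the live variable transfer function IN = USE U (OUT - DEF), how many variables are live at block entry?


OUT - DEF: 11 - 3 = 8
|IN| = |USE| + |OUT - DEF| - |USE ∩ (OUT - DEF)| = 1 + 8 - 0 = 9

9


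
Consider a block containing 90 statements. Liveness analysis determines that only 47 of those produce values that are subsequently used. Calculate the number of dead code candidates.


Dead code = total statements - live definitions
= 90 - 47 = 43

43


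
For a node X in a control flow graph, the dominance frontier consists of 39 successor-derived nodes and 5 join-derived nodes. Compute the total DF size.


DF(X) = direct successor contributions + join point contributions
= 39 + 5 = 44

44


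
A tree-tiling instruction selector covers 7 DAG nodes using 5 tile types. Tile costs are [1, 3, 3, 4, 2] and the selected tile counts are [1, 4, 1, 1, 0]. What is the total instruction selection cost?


Total cost = sum(count_i * cost_i)
= 1*1 + 4*3 + 1*3 + 1*4 + 0*2
= 20

20


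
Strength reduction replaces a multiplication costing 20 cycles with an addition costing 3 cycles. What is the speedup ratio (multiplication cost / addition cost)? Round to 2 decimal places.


Ratio = mult_cost / add_cost = 20 / 3 = 6.67

6.67


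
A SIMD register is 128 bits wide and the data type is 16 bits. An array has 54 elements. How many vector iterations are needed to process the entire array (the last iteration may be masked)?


Width = 128 / 16 = 8 elements per vector op
Iterations = ceil(54 / 8) = 7

7
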